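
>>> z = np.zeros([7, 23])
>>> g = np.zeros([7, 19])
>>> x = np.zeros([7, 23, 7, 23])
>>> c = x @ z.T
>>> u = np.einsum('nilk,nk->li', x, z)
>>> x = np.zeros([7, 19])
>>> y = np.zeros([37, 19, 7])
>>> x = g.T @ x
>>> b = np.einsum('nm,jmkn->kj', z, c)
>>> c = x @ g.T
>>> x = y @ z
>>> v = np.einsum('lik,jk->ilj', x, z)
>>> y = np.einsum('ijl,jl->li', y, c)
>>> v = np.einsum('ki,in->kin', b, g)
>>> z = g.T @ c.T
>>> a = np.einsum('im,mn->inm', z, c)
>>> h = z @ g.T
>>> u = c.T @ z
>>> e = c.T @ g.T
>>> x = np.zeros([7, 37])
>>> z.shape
(19, 19)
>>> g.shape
(7, 19)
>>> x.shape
(7, 37)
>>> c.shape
(19, 7)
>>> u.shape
(7, 19)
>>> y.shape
(7, 37)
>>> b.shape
(7, 7)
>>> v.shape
(7, 7, 19)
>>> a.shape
(19, 7, 19)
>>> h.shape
(19, 7)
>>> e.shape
(7, 7)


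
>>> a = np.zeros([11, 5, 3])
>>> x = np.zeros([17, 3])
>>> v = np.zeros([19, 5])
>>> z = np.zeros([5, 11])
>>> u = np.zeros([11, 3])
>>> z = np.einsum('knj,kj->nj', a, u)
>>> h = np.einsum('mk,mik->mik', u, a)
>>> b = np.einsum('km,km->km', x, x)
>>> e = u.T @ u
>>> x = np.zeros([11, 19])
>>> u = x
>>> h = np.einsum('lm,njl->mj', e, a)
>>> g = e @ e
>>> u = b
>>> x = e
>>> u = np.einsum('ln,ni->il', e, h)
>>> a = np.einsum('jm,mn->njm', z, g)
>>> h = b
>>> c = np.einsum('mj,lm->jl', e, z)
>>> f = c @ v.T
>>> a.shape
(3, 5, 3)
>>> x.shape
(3, 3)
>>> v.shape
(19, 5)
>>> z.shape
(5, 3)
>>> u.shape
(5, 3)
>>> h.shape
(17, 3)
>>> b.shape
(17, 3)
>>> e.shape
(3, 3)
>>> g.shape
(3, 3)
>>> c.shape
(3, 5)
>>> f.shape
(3, 19)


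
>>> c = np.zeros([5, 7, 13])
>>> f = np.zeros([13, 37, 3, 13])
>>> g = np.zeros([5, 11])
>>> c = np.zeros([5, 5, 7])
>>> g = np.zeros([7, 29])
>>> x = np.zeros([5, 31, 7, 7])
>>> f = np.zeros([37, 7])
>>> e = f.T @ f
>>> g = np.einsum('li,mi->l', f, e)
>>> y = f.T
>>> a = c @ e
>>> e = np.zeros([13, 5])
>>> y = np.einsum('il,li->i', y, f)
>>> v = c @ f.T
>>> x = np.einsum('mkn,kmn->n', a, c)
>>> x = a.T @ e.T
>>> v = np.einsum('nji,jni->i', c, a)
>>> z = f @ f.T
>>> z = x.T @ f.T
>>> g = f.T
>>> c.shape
(5, 5, 7)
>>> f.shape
(37, 7)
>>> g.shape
(7, 37)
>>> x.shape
(7, 5, 13)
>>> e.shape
(13, 5)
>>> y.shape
(7,)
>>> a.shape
(5, 5, 7)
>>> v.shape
(7,)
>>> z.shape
(13, 5, 37)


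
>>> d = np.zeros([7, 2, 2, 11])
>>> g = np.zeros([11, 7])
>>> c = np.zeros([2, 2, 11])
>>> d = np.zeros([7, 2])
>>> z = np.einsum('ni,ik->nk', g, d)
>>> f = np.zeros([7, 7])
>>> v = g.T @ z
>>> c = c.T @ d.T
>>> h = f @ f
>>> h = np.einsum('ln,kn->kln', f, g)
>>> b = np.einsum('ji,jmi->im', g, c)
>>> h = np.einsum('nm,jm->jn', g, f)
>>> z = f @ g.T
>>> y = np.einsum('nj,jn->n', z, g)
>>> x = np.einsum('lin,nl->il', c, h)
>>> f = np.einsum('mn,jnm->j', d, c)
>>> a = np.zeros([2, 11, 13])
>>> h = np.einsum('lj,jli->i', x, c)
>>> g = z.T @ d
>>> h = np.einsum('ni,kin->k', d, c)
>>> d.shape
(7, 2)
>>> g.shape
(11, 2)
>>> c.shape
(11, 2, 7)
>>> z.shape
(7, 11)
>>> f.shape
(11,)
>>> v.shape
(7, 2)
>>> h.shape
(11,)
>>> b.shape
(7, 2)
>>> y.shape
(7,)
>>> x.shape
(2, 11)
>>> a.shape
(2, 11, 13)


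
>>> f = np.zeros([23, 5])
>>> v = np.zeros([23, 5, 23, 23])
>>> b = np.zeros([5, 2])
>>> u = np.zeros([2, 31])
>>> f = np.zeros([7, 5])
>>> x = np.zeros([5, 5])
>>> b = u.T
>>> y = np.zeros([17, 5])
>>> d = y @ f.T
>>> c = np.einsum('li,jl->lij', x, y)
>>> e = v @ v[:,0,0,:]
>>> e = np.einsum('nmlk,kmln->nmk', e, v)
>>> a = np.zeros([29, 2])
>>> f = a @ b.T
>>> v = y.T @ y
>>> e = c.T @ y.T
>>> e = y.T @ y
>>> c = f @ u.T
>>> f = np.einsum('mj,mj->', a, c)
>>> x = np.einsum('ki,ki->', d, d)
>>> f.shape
()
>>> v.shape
(5, 5)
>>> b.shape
(31, 2)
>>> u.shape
(2, 31)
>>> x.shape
()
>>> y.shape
(17, 5)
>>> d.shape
(17, 7)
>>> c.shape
(29, 2)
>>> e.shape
(5, 5)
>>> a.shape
(29, 2)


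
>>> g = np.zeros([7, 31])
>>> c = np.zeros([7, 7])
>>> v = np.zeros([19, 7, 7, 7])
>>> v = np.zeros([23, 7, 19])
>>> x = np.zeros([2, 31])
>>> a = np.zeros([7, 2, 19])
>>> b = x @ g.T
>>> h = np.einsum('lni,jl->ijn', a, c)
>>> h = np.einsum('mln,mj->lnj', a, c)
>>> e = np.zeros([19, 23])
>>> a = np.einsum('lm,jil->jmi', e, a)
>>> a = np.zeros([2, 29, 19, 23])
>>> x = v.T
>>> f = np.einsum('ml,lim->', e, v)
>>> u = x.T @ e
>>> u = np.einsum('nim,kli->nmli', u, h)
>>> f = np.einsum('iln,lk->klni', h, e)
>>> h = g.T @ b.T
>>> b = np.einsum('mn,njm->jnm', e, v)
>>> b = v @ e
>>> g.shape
(7, 31)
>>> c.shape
(7, 7)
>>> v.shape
(23, 7, 19)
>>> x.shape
(19, 7, 23)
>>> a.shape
(2, 29, 19, 23)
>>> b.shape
(23, 7, 23)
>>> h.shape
(31, 2)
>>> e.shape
(19, 23)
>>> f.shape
(23, 19, 7, 2)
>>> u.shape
(23, 23, 19, 7)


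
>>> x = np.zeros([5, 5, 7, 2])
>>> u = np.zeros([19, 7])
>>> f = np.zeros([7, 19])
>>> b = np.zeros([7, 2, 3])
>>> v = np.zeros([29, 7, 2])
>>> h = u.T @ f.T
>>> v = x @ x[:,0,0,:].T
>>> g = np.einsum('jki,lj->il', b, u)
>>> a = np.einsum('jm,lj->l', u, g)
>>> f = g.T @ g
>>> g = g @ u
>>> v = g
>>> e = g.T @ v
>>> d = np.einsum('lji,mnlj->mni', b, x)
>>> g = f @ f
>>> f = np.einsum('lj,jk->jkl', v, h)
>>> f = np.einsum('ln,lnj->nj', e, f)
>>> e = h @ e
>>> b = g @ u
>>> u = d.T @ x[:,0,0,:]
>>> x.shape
(5, 5, 7, 2)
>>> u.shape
(3, 5, 2)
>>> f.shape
(7, 3)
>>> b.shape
(19, 7)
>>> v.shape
(3, 7)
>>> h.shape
(7, 7)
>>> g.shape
(19, 19)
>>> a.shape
(3,)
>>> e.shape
(7, 7)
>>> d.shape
(5, 5, 3)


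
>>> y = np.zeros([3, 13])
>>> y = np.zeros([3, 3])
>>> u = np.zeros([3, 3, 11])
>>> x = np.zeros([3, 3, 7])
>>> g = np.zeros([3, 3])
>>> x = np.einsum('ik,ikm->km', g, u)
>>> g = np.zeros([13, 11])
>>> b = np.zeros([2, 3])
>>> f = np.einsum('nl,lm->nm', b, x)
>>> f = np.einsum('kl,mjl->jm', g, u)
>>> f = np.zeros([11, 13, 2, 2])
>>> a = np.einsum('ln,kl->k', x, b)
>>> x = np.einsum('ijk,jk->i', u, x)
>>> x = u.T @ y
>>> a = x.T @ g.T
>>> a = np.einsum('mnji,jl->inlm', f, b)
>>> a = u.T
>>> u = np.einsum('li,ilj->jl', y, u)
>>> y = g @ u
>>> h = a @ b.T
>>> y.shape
(13, 3)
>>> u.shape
(11, 3)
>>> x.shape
(11, 3, 3)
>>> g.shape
(13, 11)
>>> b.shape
(2, 3)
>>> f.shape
(11, 13, 2, 2)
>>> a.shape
(11, 3, 3)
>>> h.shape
(11, 3, 2)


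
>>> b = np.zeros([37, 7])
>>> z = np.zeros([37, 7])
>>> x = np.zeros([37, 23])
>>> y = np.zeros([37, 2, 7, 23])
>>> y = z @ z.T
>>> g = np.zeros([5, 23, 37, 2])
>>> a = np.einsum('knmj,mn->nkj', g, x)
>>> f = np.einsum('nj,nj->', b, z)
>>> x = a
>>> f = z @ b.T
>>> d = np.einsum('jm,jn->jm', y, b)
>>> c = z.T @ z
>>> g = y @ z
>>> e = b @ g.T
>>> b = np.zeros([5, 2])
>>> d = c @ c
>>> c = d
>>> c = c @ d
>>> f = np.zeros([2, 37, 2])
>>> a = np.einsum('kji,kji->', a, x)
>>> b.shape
(5, 2)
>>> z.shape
(37, 7)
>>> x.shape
(23, 5, 2)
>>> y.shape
(37, 37)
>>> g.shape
(37, 7)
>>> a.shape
()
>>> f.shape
(2, 37, 2)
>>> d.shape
(7, 7)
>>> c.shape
(7, 7)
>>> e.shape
(37, 37)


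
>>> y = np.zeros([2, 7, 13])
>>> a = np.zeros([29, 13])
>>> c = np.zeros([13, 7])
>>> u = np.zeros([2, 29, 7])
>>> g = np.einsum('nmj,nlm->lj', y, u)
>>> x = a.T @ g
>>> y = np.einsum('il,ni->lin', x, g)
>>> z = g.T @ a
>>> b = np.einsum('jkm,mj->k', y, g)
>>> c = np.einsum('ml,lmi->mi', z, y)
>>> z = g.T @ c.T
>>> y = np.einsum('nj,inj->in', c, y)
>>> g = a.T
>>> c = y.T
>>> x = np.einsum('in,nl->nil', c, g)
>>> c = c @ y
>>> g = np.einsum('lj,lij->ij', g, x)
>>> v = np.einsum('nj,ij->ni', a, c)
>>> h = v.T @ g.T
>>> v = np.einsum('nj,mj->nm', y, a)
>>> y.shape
(13, 13)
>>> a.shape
(29, 13)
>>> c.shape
(13, 13)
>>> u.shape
(2, 29, 7)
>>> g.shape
(13, 29)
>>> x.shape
(13, 13, 29)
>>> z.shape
(13, 13)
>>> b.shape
(13,)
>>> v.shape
(13, 29)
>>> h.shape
(13, 13)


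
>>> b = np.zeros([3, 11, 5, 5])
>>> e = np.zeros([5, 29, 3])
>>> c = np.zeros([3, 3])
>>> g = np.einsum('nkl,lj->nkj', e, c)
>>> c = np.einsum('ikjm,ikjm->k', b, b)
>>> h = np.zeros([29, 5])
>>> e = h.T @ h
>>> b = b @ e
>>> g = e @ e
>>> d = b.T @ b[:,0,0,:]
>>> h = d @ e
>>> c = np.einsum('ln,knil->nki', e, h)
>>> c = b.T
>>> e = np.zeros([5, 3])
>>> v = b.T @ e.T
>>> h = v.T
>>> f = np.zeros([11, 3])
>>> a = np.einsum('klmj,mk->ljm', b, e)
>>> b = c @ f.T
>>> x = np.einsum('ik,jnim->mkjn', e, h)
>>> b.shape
(5, 5, 11, 11)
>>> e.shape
(5, 3)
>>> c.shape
(5, 5, 11, 3)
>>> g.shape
(5, 5)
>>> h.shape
(5, 11, 5, 5)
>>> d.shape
(5, 5, 11, 5)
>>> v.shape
(5, 5, 11, 5)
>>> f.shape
(11, 3)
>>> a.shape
(11, 5, 5)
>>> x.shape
(5, 3, 5, 11)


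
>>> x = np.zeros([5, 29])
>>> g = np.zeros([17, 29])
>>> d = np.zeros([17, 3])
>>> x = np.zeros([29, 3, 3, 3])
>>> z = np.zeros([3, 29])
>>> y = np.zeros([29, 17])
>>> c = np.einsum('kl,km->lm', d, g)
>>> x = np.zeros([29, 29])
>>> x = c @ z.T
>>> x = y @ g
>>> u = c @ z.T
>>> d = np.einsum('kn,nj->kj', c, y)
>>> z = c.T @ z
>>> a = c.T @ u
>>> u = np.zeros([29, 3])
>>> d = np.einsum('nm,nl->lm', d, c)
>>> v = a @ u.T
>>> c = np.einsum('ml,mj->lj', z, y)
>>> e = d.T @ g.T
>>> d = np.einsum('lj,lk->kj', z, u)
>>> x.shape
(29, 29)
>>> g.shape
(17, 29)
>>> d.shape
(3, 29)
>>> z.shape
(29, 29)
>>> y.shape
(29, 17)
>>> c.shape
(29, 17)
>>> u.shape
(29, 3)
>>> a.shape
(29, 3)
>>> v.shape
(29, 29)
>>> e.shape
(17, 17)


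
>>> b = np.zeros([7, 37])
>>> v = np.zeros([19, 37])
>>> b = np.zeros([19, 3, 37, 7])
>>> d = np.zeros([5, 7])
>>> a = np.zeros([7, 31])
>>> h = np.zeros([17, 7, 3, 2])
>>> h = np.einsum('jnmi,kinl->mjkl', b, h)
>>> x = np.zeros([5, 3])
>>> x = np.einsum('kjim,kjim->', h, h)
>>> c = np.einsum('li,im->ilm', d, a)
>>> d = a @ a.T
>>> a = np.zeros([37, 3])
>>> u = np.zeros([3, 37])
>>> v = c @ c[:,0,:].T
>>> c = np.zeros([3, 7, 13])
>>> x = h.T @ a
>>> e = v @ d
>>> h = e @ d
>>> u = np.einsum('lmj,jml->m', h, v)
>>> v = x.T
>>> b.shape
(19, 3, 37, 7)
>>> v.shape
(3, 19, 17, 2)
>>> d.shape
(7, 7)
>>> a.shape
(37, 3)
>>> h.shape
(7, 5, 7)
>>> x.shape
(2, 17, 19, 3)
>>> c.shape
(3, 7, 13)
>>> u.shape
(5,)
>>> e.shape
(7, 5, 7)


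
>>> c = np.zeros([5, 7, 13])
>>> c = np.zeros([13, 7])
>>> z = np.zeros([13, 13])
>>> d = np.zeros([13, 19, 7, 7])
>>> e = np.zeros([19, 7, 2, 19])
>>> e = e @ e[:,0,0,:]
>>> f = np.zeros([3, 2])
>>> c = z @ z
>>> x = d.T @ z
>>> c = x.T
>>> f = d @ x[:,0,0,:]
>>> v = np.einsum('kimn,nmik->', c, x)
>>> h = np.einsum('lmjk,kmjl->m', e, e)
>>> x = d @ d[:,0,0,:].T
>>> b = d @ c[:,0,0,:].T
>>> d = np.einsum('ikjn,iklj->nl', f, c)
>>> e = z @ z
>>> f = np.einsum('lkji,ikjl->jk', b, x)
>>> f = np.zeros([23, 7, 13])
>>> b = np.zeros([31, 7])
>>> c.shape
(13, 19, 7, 7)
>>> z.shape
(13, 13)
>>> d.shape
(13, 7)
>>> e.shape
(13, 13)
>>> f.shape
(23, 7, 13)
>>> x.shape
(13, 19, 7, 13)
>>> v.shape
()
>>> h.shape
(7,)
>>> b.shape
(31, 7)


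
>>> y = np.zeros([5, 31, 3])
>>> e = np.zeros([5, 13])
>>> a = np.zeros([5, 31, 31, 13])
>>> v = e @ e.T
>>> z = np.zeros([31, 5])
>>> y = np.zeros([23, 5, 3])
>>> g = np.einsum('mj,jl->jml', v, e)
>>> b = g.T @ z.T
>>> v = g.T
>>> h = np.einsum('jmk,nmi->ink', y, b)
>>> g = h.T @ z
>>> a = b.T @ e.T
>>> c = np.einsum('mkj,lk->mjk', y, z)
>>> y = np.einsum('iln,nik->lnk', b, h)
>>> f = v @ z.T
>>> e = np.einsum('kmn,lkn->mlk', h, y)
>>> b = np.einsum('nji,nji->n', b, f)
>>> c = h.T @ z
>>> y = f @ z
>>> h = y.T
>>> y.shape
(13, 5, 5)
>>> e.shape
(13, 5, 31)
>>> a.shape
(31, 5, 5)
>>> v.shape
(13, 5, 5)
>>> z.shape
(31, 5)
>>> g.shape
(3, 13, 5)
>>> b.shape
(13,)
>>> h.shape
(5, 5, 13)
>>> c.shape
(3, 13, 5)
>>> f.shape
(13, 5, 31)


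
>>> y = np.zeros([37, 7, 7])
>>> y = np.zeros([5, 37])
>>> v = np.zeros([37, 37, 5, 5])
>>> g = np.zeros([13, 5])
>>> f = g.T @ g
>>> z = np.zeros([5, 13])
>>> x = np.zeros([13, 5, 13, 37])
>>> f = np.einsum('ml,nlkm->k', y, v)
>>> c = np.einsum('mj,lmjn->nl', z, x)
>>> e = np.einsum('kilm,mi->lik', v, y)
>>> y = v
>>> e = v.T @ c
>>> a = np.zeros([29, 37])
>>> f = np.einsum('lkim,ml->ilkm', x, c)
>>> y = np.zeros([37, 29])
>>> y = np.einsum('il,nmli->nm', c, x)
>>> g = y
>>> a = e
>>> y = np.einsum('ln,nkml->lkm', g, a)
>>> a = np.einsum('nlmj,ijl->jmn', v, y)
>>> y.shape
(13, 5, 37)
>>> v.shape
(37, 37, 5, 5)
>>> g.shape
(13, 5)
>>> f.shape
(13, 13, 5, 37)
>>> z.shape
(5, 13)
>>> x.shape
(13, 5, 13, 37)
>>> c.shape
(37, 13)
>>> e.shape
(5, 5, 37, 13)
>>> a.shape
(5, 5, 37)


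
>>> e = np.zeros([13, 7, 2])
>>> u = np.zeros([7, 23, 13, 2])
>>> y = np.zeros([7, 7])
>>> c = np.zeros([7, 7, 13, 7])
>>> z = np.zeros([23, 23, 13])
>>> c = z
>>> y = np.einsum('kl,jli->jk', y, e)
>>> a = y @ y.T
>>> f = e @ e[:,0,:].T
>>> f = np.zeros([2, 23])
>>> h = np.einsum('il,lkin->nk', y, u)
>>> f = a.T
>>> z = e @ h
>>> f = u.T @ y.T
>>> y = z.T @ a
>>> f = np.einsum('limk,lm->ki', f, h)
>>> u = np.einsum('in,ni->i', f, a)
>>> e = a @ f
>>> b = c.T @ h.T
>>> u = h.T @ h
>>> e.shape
(13, 13)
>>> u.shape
(23, 23)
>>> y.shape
(23, 7, 13)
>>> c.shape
(23, 23, 13)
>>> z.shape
(13, 7, 23)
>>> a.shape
(13, 13)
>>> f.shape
(13, 13)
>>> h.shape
(2, 23)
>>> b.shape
(13, 23, 2)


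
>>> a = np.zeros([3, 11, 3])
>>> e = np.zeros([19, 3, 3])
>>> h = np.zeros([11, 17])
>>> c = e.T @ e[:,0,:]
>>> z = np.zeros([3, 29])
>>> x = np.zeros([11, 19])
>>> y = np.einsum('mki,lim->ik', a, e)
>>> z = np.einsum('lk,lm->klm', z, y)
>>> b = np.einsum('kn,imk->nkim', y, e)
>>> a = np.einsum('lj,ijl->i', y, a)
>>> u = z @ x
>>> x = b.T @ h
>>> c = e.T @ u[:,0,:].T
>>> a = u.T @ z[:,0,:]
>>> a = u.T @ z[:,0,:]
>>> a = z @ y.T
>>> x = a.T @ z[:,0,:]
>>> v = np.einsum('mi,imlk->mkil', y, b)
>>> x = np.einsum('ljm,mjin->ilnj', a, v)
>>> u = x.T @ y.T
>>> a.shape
(29, 3, 3)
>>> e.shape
(19, 3, 3)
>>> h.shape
(11, 17)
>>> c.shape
(3, 3, 29)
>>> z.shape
(29, 3, 11)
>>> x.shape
(11, 29, 19, 3)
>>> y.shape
(3, 11)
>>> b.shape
(11, 3, 19, 3)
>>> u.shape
(3, 19, 29, 3)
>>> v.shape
(3, 3, 11, 19)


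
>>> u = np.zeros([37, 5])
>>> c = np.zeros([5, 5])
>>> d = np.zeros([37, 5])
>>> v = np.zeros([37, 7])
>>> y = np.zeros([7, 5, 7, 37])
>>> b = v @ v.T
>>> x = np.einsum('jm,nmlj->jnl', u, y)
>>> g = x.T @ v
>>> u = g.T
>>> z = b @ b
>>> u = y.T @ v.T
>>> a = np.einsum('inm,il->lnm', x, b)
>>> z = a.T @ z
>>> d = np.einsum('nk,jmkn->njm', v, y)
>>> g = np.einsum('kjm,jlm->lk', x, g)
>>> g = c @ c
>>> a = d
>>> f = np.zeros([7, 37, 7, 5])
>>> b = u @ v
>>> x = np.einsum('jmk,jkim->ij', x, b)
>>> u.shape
(37, 7, 5, 37)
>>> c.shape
(5, 5)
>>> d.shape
(37, 7, 5)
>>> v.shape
(37, 7)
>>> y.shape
(7, 5, 7, 37)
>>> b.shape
(37, 7, 5, 7)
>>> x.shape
(5, 37)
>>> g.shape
(5, 5)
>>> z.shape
(7, 7, 37)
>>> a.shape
(37, 7, 5)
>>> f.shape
(7, 37, 7, 5)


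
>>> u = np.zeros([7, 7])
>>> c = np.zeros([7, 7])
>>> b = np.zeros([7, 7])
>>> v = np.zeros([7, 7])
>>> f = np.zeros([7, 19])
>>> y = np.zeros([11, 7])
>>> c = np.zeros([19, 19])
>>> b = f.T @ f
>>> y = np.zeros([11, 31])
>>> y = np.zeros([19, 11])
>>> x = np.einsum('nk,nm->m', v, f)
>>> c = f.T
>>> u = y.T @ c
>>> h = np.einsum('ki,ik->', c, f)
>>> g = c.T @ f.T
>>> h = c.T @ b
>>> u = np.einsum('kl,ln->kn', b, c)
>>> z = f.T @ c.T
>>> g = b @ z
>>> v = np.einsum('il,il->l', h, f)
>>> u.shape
(19, 7)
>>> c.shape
(19, 7)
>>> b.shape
(19, 19)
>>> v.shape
(19,)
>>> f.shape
(7, 19)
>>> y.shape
(19, 11)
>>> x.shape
(19,)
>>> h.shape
(7, 19)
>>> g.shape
(19, 19)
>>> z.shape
(19, 19)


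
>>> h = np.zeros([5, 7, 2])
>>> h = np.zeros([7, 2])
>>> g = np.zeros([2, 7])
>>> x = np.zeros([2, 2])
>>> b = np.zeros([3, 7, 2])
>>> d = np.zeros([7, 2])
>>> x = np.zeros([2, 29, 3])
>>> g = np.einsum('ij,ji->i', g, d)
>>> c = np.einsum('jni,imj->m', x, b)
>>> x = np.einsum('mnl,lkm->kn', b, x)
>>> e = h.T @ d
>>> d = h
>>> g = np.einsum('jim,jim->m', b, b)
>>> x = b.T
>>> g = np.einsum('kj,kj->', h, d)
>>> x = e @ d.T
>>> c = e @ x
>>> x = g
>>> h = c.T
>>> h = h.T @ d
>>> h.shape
(2, 2)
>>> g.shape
()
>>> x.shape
()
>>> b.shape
(3, 7, 2)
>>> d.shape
(7, 2)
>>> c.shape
(2, 7)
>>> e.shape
(2, 2)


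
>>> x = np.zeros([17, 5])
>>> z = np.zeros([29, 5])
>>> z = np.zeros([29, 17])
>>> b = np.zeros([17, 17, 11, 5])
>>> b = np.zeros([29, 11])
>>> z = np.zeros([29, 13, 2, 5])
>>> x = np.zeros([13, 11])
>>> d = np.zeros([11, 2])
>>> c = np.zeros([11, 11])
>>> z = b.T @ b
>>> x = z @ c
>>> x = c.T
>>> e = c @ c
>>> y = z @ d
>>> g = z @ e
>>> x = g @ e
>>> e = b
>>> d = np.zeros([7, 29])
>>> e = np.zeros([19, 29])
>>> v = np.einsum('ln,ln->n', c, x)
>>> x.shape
(11, 11)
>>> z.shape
(11, 11)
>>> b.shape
(29, 11)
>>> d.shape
(7, 29)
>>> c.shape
(11, 11)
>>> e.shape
(19, 29)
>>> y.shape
(11, 2)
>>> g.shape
(11, 11)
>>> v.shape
(11,)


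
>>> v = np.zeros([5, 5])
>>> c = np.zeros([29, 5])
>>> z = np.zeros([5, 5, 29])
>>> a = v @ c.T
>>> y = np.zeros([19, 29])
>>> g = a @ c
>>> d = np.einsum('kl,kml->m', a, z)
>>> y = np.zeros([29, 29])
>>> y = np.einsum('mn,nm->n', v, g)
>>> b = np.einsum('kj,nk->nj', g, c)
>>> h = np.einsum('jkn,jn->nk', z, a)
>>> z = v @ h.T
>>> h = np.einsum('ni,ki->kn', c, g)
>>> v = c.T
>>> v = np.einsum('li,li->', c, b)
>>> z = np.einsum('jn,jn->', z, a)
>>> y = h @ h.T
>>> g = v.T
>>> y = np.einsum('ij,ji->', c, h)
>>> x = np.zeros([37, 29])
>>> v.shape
()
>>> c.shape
(29, 5)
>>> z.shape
()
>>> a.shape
(5, 29)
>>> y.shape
()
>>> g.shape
()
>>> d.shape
(5,)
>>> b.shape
(29, 5)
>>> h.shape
(5, 29)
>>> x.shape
(37, 29)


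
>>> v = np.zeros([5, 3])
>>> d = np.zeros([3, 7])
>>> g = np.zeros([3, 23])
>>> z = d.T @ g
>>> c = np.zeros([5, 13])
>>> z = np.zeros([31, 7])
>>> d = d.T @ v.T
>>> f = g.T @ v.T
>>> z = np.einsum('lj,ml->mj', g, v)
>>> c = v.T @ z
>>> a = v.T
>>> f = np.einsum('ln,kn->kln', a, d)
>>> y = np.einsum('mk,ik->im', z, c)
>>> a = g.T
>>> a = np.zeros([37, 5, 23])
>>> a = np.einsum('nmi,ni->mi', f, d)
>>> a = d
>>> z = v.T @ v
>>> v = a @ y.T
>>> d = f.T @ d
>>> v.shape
(7, 3)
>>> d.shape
(5, 3, 5)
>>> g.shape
(3, 23)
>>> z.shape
(3, 3)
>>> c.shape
(3, 23)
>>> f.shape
(7, 3, 5)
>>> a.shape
(7, 5)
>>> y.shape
(3, 5)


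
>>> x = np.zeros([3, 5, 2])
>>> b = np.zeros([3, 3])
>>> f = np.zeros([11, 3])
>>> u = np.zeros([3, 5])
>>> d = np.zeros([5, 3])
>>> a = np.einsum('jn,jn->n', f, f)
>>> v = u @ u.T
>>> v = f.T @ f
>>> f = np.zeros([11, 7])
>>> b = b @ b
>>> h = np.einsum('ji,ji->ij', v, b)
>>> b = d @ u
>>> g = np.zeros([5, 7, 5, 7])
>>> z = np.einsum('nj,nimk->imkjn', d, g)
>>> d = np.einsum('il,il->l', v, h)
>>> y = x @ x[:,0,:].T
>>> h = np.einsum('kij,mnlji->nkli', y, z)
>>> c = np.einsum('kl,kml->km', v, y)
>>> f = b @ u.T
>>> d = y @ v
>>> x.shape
(3, 5, 2)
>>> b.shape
(5, 5)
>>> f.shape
(5, 3)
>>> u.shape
(3, 5)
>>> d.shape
(3, 5, 3)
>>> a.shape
(3,)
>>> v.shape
(3, 3)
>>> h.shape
(5, 3, 7, 5)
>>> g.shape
(5, 7, 5, 7)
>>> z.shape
(7, 5, 7, 3, 5)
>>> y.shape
(3, 5, 3)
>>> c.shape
(3, 5)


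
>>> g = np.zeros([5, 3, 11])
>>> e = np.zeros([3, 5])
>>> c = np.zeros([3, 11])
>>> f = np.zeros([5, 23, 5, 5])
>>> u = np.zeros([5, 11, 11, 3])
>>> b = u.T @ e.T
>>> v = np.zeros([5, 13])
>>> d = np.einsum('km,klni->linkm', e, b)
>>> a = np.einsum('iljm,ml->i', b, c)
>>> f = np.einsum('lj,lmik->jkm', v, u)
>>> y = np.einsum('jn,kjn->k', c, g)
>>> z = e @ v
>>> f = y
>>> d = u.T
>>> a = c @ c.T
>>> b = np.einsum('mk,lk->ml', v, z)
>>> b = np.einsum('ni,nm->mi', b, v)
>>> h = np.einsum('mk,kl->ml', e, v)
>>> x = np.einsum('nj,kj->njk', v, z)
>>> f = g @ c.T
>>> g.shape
(5, 3, 11)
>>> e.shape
(3, 5)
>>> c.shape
(3, 11)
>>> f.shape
(5, 3, 3)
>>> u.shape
(5, 11, 11, 3)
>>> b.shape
(13, 3)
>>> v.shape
(5, 13)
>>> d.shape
(3, 11, 11, 5)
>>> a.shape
(3, 3)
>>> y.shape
(5,)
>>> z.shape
(3, 13)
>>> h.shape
(3, 13)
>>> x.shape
(5, 13, 3)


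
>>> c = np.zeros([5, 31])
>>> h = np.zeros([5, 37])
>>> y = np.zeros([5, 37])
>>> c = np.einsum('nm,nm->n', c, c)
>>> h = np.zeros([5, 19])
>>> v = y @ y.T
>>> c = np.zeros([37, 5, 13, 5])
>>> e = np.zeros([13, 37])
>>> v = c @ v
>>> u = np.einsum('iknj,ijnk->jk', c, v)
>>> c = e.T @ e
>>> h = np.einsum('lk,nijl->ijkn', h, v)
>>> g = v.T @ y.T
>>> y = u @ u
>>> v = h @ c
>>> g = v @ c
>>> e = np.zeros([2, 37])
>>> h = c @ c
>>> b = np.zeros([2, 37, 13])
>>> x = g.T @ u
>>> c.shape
(37, 37)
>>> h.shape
(37, 37)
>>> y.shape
(5, 5)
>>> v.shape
(5, 13, 19, 37)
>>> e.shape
(2, 37)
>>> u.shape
(5, 5)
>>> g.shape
(5, 13, 19, 37)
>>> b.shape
(2, 37, 13)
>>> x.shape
(37, 19, 13, 5)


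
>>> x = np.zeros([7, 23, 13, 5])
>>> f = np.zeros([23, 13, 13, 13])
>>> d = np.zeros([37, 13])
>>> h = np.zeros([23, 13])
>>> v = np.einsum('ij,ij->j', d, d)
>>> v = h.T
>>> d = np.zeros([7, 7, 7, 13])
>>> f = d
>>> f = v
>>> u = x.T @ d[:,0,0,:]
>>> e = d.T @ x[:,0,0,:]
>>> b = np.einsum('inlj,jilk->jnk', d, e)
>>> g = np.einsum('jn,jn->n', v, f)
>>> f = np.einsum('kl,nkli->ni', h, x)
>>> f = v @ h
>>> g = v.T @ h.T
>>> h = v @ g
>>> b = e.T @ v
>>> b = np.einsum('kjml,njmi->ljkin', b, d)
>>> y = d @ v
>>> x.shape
(7, 23, 13, 5)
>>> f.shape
(13, 13)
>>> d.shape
(7, 7, 7, 13)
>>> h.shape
(13, 23)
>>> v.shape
(13, 23)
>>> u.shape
(5, 13, 23, 13)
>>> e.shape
(13, 7, 7, 5)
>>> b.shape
(23, 7, 5, 13, 7)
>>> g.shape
(23, 23)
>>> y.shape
(7, 7, 7, 23)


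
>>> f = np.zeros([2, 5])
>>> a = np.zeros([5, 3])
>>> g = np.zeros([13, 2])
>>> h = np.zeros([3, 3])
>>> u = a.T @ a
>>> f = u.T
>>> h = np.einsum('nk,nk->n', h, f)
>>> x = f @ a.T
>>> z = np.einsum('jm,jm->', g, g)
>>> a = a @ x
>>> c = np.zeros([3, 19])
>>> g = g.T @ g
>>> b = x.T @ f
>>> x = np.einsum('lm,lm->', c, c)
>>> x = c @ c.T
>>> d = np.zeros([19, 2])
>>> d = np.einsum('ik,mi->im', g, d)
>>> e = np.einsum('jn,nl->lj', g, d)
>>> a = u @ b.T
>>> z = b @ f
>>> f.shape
(3, 3)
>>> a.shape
(3, 5)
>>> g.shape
(2, 2)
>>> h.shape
(3,)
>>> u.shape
(3, 3)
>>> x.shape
(3, 3)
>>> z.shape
(5, 3)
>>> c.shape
(3, 19)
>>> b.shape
(5, 3)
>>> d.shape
(2, 19)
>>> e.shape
(19, 2)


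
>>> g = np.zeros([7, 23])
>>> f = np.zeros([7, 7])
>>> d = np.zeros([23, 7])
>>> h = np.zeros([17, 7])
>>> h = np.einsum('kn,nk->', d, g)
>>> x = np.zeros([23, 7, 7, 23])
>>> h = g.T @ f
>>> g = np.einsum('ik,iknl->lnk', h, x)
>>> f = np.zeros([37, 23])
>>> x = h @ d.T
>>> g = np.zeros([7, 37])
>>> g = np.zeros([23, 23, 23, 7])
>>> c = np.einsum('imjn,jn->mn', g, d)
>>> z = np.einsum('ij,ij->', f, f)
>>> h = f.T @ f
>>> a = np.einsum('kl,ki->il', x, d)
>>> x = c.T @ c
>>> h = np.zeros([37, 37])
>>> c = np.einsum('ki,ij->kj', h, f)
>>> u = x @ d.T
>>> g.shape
(23, 23, 23, 7)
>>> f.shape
(37, 23)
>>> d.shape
(23, 7)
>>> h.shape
(37, 37)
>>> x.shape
(7, 7)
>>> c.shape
(37, 23)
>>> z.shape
()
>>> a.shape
(7, 23)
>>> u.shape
(7, 23)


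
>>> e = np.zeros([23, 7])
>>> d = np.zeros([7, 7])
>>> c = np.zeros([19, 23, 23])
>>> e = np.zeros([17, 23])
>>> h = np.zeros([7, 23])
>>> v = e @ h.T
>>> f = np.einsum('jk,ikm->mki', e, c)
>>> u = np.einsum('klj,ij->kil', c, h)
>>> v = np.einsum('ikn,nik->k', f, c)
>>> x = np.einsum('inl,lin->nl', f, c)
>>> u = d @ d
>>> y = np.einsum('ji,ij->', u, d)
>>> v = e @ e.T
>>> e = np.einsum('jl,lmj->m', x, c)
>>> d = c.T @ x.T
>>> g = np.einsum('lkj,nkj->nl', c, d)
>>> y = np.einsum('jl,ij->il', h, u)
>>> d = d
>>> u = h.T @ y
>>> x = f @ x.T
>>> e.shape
(23,)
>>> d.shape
(23, 23, 23)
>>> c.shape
(19, 23, 23)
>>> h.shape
(7, 23)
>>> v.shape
(17, 17)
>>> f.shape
(23, 23, 19)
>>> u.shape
(23, 23)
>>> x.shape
(23, 23, 23)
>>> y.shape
(7, 23)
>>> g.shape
(23, 19)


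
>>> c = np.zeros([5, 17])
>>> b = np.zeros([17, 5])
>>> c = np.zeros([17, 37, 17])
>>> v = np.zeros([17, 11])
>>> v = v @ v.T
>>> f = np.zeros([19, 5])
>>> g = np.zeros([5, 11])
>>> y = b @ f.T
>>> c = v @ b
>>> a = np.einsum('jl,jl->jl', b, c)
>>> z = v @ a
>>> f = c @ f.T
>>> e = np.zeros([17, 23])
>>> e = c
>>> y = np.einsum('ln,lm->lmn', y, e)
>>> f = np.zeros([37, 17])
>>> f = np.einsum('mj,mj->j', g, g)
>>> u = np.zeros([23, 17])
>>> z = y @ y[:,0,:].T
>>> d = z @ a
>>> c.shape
(17, 5)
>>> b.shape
(17, 5)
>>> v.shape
(17, 17)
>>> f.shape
(11,)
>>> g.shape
(5, 11)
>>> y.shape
(17, 5, 19)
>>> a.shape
(17, 5)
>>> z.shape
(17, 5, 17)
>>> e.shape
(17, 5)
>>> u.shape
(23, 17)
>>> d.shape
(17, 5, 5)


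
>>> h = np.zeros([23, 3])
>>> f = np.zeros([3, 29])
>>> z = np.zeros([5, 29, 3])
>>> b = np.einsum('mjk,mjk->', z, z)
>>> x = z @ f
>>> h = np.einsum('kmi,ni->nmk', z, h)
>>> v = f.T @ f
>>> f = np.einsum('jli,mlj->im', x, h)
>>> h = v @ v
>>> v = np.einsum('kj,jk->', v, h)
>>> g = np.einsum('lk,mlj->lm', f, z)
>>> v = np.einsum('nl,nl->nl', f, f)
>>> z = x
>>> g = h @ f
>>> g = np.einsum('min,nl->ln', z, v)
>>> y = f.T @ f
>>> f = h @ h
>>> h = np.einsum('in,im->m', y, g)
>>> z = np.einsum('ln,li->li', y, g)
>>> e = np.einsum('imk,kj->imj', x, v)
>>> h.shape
(29,)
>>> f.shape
(29, 29)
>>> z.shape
(23, 29)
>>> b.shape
()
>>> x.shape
(5, 29, 29)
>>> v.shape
(29, 23)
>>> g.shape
(23, 29)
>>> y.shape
(23, 23)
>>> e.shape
(5, 29, 23)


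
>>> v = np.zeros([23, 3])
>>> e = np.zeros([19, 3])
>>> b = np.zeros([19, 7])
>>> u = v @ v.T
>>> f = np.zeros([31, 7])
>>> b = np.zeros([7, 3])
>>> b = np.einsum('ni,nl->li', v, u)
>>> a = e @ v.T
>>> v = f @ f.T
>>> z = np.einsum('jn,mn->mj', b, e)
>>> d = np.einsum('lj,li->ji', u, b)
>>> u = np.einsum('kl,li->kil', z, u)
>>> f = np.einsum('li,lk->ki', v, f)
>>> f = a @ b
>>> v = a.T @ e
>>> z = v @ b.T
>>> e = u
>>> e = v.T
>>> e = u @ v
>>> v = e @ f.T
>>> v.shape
(19, 23, 19)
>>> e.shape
(19, 23, 3)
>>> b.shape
(23, 3)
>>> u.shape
(19, 23, 23)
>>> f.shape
(19, 3)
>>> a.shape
(19, 23)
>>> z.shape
(23, 23)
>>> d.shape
(23, 3)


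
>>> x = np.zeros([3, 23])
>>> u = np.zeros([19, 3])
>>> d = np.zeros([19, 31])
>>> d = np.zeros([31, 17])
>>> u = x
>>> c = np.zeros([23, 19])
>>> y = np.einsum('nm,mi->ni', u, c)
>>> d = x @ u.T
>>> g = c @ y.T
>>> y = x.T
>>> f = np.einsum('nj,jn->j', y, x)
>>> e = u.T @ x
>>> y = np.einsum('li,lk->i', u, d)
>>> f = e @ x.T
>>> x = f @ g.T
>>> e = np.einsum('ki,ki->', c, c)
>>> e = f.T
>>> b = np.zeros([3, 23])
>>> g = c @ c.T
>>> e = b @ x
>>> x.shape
(23, 23)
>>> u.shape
(3, 23)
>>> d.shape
(3, 3)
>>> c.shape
(23, 19)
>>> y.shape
(23,)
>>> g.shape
(23, 23)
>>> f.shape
(23, 3)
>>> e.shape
(3, 23)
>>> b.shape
(3, 23)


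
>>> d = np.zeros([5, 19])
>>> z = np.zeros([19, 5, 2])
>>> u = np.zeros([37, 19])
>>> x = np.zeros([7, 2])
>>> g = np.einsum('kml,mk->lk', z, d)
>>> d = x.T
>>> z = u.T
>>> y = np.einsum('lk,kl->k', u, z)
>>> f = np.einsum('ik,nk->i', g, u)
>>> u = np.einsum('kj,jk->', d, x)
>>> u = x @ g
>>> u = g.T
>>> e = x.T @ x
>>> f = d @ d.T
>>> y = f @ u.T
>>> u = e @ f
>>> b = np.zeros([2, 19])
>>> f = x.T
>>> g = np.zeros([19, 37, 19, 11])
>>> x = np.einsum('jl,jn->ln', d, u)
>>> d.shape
(2, 7)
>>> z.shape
(19, 37)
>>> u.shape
(2, 2)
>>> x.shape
(7, 2)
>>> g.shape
(19, 37, 19, 11)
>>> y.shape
(2, 19)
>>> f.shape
(2, 7)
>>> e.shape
(2, 2)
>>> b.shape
(2, 19)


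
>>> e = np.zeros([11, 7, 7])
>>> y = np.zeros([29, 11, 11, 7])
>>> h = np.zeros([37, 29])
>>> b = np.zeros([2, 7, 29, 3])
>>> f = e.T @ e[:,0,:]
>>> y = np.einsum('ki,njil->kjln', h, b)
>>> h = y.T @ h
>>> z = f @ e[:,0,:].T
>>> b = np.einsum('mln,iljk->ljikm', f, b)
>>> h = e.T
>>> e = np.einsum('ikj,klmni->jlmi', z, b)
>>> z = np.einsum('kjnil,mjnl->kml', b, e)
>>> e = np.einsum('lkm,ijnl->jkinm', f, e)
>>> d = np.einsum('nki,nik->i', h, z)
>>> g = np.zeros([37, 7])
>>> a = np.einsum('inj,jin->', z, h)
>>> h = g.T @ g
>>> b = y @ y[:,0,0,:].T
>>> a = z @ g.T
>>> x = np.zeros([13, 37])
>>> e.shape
(29, 7, 11, 2, 7)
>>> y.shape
(37, 7, 3, 2)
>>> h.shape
(7, 7)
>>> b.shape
(37, 7, 3, 37)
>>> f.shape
(7, 7, 7)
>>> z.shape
(7, 11, 7)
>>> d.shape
(11,)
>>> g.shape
(37, 7)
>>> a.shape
(7, 11, 37)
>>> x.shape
(13, 37)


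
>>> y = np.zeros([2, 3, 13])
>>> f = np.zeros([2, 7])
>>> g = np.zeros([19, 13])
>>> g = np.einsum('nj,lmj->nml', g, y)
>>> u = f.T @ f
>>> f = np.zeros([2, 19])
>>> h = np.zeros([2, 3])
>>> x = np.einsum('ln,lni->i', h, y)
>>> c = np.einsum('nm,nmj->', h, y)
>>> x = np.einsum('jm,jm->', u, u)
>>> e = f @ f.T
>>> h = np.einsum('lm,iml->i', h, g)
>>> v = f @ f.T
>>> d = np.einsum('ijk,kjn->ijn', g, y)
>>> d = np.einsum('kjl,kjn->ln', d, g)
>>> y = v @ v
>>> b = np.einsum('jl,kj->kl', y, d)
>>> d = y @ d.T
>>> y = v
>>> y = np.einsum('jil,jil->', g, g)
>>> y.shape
()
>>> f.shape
(2, 19)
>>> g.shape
(19, 3, 2)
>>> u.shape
(7, 7)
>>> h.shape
(19,)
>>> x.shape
()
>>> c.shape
()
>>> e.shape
(2, 2)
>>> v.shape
(2, 2)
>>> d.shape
(2, 13)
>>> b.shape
(13, 2)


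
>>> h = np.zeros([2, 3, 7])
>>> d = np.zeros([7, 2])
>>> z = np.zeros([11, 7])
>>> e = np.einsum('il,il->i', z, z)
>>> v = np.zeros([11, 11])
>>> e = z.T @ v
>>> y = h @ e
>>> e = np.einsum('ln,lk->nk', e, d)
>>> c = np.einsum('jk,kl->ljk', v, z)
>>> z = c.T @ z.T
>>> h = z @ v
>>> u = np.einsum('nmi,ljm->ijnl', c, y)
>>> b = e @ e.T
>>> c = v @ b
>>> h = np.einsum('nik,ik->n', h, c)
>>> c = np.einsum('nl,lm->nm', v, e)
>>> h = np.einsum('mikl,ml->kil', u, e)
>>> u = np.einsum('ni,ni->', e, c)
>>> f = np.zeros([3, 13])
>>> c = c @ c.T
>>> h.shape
(7, 3, 2)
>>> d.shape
(7, 2)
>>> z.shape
(11, 11, 11)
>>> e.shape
(11, 2)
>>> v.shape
(11, 11)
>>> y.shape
(2, 3, 11)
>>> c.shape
(11, 11)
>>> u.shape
()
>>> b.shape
(11, 11)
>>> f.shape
(3, 13)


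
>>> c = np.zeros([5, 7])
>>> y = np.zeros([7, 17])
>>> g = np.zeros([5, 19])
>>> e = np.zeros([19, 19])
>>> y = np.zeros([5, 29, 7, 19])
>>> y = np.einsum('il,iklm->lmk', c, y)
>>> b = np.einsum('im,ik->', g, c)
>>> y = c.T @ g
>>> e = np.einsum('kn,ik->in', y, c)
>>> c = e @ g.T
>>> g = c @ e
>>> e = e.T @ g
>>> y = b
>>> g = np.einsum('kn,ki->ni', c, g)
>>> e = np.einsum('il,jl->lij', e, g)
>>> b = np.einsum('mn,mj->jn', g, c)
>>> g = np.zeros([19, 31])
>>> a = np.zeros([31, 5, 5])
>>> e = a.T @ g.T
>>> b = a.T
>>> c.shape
(5, 5)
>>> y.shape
()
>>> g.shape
(19, 31)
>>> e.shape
(5, 5, 19)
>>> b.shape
(5, 5, 31)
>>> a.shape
(31, 5, 5)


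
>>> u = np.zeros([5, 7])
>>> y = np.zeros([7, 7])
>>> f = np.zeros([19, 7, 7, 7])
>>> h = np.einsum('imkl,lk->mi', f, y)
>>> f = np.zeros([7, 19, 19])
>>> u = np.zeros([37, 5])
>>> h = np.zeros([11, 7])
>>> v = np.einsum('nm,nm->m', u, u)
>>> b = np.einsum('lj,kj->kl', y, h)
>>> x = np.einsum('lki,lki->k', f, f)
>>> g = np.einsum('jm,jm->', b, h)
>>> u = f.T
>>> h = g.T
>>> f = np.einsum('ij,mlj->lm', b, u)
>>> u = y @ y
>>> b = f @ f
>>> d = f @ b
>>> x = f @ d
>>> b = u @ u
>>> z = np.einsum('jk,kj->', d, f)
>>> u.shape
(7, 7)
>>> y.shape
(7, 7)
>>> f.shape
(19, 19)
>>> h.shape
()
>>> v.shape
(5,)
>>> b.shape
(7, 7)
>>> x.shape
(19, 19)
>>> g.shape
()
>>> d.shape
(19, 19)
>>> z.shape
()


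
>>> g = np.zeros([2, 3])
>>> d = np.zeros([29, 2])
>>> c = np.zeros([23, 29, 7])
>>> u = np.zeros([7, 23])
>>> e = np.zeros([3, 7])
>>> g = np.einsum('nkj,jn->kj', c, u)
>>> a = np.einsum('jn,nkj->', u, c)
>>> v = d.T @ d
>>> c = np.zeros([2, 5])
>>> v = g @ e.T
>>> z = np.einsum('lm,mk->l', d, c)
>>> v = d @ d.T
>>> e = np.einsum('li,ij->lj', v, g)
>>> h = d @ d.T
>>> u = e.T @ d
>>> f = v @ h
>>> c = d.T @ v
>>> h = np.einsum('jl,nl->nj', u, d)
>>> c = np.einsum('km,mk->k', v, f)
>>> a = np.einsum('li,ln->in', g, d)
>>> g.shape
(29, 7)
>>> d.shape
(29, 2)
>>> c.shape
(29,)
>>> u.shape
(7, 2)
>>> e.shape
(29, 7)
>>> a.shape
(7, 2)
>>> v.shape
(29, 29)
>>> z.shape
(29,)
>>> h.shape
(29, 7)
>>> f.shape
(29, 29)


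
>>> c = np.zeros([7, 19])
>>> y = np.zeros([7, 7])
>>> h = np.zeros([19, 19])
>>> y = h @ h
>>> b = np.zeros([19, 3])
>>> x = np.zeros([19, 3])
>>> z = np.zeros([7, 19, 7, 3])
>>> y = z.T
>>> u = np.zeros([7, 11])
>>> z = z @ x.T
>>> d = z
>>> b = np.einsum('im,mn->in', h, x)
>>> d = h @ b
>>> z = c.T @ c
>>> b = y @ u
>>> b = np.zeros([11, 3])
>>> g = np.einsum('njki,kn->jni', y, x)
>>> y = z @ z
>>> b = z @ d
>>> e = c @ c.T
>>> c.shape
(7, 19)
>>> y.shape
(19, 19)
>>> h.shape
(19, 19)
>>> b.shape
(19, 3)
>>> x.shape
(19, 3)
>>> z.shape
(19, 19)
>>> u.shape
(7, 11)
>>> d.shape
(19, 3)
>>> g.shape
(7, 3, 7)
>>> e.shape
(7, 7)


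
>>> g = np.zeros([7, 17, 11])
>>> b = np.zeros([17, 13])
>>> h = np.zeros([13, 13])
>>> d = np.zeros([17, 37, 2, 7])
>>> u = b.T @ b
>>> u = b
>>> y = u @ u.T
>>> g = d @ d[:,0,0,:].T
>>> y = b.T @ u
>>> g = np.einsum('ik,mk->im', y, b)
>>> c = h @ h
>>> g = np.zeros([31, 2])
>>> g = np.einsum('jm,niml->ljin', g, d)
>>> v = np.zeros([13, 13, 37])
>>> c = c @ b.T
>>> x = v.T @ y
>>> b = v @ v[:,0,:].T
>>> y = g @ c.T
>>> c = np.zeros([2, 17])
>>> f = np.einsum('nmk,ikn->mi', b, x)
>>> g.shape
(7, 31, 37, 17)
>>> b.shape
(13, 13, 13)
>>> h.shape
(13, 13)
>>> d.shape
(17, 37, 2, 7)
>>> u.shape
(17, 13)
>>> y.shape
(7, 31, 37, 13)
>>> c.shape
(2, 17)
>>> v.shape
(13, 13, 37)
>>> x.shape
(37, 13, 13)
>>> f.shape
(13, 37)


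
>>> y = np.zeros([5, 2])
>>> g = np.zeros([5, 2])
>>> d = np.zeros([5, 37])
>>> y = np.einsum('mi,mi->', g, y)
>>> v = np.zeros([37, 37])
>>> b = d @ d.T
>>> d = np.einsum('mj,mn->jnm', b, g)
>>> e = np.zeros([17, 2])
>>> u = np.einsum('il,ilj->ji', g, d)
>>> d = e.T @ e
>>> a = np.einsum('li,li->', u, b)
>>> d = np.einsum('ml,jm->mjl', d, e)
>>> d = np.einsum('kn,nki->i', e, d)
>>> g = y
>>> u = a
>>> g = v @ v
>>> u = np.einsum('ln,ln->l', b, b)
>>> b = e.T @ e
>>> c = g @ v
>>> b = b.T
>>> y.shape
()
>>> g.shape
(37, 37)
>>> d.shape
(2,)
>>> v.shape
(37, 37)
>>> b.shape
(2, 2)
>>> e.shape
(17, 2)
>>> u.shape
(5,)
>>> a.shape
()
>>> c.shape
(37, 37)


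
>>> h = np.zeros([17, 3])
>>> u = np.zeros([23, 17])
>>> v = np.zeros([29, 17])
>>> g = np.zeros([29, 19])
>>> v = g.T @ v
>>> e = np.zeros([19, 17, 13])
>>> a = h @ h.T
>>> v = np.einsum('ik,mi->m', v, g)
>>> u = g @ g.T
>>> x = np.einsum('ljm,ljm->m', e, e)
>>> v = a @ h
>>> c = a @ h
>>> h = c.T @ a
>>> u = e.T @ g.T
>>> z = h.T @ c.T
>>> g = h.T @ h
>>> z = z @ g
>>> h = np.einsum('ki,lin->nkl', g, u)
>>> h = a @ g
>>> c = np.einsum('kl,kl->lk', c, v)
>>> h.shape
(17, 17)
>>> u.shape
(13, 17, 29)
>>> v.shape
(17, 3)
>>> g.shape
(17, 17)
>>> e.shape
(19, 17, 13)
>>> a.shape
(17, 17)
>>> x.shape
(13,)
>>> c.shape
(3, 17)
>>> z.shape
(17, 17)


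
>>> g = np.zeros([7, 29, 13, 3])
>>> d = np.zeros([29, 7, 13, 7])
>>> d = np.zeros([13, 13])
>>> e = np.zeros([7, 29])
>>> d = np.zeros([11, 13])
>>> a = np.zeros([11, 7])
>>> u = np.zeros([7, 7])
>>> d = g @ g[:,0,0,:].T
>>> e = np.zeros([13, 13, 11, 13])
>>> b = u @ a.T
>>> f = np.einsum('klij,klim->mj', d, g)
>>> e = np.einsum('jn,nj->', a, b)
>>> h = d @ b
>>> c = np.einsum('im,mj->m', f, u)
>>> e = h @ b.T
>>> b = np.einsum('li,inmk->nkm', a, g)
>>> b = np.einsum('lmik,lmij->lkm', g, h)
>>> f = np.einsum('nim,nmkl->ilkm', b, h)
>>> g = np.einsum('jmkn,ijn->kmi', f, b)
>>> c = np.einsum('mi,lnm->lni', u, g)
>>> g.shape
(13, 11, 7)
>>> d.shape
(7, 29, 13, 7)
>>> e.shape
(7, 29, 13, 7)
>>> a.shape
(11, 7)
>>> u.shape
(7, 7)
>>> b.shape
(7, 3, 29)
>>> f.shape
(3, 11, 13, 29)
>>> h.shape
(7, 29, 13, 11)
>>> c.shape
(13, 11, 7)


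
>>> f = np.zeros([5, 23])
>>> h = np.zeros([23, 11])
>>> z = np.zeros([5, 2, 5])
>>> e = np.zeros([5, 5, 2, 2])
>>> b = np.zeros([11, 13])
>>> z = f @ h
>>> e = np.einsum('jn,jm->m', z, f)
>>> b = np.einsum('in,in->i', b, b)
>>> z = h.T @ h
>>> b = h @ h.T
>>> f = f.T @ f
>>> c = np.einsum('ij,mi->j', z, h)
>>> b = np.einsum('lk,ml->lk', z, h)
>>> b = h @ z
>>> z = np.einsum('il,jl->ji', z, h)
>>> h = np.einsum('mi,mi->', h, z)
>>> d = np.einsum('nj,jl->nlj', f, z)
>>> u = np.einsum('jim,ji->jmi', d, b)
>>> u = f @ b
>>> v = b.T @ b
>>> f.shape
(23, 23)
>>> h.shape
()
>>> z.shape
(23, 11)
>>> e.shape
(23,)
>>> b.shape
(23, 11)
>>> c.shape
(11,)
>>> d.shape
(23, 11, 23)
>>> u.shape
(23, 11)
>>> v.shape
(11, 11)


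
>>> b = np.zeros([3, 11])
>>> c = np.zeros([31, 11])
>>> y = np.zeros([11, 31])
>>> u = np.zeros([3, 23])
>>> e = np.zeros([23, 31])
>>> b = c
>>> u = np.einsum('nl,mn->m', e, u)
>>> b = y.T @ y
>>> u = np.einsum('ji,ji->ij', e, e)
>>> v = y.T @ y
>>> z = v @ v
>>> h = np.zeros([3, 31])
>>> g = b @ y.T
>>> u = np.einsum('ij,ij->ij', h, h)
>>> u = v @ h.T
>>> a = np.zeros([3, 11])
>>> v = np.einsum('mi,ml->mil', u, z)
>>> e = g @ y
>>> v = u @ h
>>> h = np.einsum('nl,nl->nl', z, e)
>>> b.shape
(31, 31)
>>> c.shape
(31, 11)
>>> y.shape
(11, 31)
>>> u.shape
(31, 3)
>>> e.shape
(31, 31)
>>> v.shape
(31, 31)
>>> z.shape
(31, 31)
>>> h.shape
(31, 31)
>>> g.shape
(31, 11)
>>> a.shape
(3, 11)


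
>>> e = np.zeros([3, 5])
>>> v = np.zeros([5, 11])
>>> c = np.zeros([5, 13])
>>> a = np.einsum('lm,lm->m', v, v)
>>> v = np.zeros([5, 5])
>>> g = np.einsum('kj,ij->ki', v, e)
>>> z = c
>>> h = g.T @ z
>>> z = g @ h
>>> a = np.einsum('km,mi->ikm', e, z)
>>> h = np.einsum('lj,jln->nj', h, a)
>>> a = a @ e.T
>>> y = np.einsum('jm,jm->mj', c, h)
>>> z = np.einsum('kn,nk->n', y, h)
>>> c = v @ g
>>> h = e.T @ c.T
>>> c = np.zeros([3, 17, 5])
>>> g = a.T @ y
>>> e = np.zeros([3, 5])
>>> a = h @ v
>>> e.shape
(3, 5)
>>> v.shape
(5, 5)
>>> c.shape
(3, 17, 5)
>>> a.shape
(5, 5)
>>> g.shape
(3, 3, 5)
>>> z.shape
(5,)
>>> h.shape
(5, 5)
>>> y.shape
(13, 5)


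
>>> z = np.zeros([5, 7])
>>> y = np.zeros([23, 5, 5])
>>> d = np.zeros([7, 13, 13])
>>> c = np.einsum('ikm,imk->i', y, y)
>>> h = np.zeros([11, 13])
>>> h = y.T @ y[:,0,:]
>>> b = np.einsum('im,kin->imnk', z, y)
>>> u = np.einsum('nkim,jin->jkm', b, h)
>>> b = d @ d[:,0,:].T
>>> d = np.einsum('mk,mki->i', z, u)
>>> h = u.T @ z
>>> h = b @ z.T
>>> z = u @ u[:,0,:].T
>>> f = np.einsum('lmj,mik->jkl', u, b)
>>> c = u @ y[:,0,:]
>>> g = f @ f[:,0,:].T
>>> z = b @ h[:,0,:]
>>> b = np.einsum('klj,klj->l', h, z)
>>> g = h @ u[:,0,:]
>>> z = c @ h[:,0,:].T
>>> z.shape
(5, 7, 7)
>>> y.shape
(23, 5, 5)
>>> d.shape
(23,)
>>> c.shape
(5, 7, 5)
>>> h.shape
(7, 13, 5)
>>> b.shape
(13,)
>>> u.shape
(5, 7, 23)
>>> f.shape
(23, 7, 5)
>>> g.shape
(7, 13, 23)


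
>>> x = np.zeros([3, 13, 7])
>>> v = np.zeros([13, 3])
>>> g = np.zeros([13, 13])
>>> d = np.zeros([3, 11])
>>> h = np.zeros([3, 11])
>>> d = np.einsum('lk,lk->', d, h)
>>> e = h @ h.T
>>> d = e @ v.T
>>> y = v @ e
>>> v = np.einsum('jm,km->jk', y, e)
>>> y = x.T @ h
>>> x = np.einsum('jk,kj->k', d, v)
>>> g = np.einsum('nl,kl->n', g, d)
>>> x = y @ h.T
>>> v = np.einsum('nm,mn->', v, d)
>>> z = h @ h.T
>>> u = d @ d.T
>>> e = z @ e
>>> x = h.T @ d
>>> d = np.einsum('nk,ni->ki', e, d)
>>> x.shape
(11, 13)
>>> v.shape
()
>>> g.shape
(13,)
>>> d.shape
(3, 13)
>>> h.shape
(3, 11)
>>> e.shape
(3, 3)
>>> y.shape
(7, 13, 11)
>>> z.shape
(3, 3)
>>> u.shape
(3, 3)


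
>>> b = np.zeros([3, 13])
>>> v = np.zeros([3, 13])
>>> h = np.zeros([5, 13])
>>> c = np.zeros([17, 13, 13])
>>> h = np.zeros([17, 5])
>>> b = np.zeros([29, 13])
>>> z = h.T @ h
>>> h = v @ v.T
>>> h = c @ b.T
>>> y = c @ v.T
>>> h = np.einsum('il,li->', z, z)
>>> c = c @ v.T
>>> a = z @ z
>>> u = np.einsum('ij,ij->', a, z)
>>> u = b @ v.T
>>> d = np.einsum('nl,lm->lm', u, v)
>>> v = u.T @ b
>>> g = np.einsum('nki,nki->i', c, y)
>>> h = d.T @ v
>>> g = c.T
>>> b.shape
(29, 13)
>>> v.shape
(3, 13)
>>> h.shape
(13, 13)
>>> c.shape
(17, 13, 3)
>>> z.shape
(5, 5)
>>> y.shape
(17, 13, 3)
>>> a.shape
(5, 5)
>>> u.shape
(29, 3)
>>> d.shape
(3, 13)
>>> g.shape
(3, 13, 17)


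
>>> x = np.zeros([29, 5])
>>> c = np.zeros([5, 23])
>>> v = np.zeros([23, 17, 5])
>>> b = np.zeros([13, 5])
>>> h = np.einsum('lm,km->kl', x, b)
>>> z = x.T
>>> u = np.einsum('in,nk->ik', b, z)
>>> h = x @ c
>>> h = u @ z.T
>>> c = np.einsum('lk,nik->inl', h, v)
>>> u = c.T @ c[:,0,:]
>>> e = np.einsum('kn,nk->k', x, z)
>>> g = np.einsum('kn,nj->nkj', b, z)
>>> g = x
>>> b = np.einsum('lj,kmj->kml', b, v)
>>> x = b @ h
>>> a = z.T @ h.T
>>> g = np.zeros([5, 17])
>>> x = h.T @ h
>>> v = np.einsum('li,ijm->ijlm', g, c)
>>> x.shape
(5, 5)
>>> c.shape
(17, 23, 13)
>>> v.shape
(17, 23, 5, 13)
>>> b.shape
(23, 17, 13)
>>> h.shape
(13, 5)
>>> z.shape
(5, 29)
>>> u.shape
(13, 23, 13)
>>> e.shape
(29,)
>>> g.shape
(5, 17)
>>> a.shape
(29, 13)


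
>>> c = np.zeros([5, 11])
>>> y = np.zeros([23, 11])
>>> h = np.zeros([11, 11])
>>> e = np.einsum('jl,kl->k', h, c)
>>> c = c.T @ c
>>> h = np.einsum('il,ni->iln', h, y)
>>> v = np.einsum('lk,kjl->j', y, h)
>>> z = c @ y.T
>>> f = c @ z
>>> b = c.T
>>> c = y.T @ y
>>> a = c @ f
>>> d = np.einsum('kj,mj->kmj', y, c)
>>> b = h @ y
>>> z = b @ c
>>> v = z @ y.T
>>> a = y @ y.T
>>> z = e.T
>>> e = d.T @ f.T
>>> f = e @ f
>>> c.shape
(11, 11)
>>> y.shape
(23, 11)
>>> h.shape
(11, 11, 23)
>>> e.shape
(11, 11, 11)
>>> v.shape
(11, 11, 23)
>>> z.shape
(5,)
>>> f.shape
(11, 11, 23)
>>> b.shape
(11, 11, 11)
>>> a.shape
(23, 23)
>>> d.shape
(23, 11, 11)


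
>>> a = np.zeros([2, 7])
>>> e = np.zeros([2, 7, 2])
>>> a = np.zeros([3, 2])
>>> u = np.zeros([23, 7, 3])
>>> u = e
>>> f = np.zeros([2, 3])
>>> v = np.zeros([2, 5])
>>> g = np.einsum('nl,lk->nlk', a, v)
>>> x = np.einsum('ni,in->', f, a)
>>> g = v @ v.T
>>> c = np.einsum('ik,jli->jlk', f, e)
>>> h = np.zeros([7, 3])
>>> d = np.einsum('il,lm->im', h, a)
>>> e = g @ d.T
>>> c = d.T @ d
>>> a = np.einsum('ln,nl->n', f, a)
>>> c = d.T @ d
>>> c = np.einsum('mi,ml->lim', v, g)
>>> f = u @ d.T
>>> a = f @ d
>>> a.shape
(2, 7, 2)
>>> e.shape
(2, 7)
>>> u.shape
(2, 7, 2)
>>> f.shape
(2, 7, 7)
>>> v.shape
(2, 5)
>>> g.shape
(2, 2)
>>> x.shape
()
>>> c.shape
(2, 5, 2)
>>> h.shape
(7, 3)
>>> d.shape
(7, 2)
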